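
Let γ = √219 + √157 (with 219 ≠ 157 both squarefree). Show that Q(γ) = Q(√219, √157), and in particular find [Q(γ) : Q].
[Q(γ) : Q] = 4 (equivalently, Q(γ) = Q(√219, √157))

Obviously Q(γ) ⊆ Q(√219, √157), and [Q(√219, √157):Q] = 4 (since 219, 157 are distinct squarefree integers > 1 with 34383 not a perfect square). To show equality we compute the minimal polynomial of γ. From γ = √219 + √157: γ^2 = 219 + 2√(34383) + 157 = 376 + 2√(34383), so γ^2 - 376 = 2√(34383); squaring, (γ^2 - 376)^2 = 4·34383, i.e. γ^4 - 752γ^2 + 141376 - 137532 = 0, i.e. γ^4 - 752γ^2 + 3844 = 0. So γ is a root of x^4 - 752x^2 + 3844. This polynomial is irreducible over Q: it has no rational root (each ±√219 ± √157 is irrational), and any factorization into two quadratics over Q would force √(34383) ∈ Q (pairing opposite roots) or √219, √157 ∈ Q (other pairings), all impossible. Hence [Q(γ):Q] = 4 = [Q(√219, √157):Q], so Q(γ) = Q(√219, √157).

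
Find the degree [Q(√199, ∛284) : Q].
[Q(√199, ∛284) : Q] = 6

Let L = Q(√199, ∛284). Since Q(√199) ⊂ L and [Q(√199):Q] = 2, the tower law gives 2 | [L:Q]. Likewise Q(∛284) ⊂ L with [Q(∛284):Q] = 3 (because 284 is not a perfect cube), so 3 | [L:Q]. As gcd(2,3) = 1, [L:Q] is divisible by 6. Conversely L is generated over Q by √199 and ∛284, so [L:Q] ≤ 2·3 = 6. Therefore [Q(√199, ∛284) : Q] = 6.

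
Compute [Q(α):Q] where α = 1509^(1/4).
[Q(α):Q] = 4

α is a root of x^4 - 1509. By Eisenstein's criterion at the prime p = 3 (which divides the constant term 1509 but p^2 = 9 does not, since 1509 is squarefree), x^4 - 1509 is irreducible over Q. Hence [Q(α):Q] = 4.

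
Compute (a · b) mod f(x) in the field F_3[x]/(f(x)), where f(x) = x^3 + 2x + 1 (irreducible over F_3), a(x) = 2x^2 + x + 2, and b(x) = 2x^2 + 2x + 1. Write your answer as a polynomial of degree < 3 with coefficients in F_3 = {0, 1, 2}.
a · b ≡ x + 2 (mod f(x))

Multiply in F_3[x]: a(x)·b(x) = (2x^2 + x + 2)·(2x^2 + 2x + 1) = x^4 + 2x^2 + 2x + 2. This has degree ≥ 3, so divide by f(x) over F_3: x^4 + 2x^2 + 2x + 2 = (x)·(x^3 + 2x + 1) + (x + 2). Hence a·b ≡ x + 2 (mod f). (F_3[x]/(f) is a field with 3^3 = 27 elements since f is irreducible of degree 3.)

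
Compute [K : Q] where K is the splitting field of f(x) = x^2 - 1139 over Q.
[K : Q] = 2

f(x) = x^2 - 1139 factors as (x - √1139)(x + √1139). The splitting field is K = Q(√1139). Since 1139 is squarefree and > 1, it is not a perfect square, so x^2 - 1139 is irreducible over Q and [Q(√1139) : Q] = 2. Hence [K : Q] = 2.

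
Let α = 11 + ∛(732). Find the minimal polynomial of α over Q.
m_α(x) = x^3 - 33x^2 + 363x - 2063

Set β = α - 11 = ∛(732), so β^3 = 732. Then (α - 11)^3 - 732 = 0, i.e. α is a root of g(x) = (x - 11)^3 - 732 = x^3 - 33x^2 + 363x - 2063. Since g(x) = h(x - 11) where h(x) = x^3 - 732, and h is irreducible over Q (because 732 is not a perfect cube, so h has no rational root, and a monic cubic with no rational root is irreducible), g is also irreducible (irreducibility is preserved under the substitution x → x - 11). Hence m_α(x) = x^3 - 33x^2 + 363x - 2063.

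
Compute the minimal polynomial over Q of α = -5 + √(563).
m_α(x) = x^2 + 10x - 538

From α + 5 = √(563), squaring gives (α + 5)^2 = 563, i.e. α^2 + 10α + 25 = 563, so α^2 + 10α - 538 = 0. The discriminant of x^2 + 10x - 538 is (10)^2 - 4·(-538) = 100 + 2152 = 2252, and 4·(563) is not a perfect square in Q since 563 is squarefree and ≠ 1. Hence x^2 + 10x - 538 is irreducible over Q and is the minimal polynomial of α.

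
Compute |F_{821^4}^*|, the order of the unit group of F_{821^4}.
|F_{821^4}^*| = 454331269680

F_{821^4} has 821^4 = 454331269681 elements; its multiplicative group consists of all nonzero elements, so |F_{821^4}^*| = 454331269681 - 1 = 454331269680. (It is cyclic since any finite subgroup of the multiplicative group of a field is cyclic.)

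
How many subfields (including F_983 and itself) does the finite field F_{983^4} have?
F_{983^4} has 3 subfields

The subfields of F_{p^n} are exactly the fields F_{p^d} for d | n (each is the fixed field of the unique index-d subgroup of Gal(F_{p^n}/F_p) ≅ Z/nZ). The divisors of n = 4 are {1, 2, 4}, giving 3 subfields: F_{983^1}, F_{983^2}, F_{983^4}.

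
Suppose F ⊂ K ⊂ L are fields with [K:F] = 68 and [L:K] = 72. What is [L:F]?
[L:F] = 4896

The tower law says that for any tower of field extensions F ⊂ K ⊂ L with finite degrees, [L:F] = [L:K] · [K:F]. Here this gives [L:F] = 72 · 68 = 4896.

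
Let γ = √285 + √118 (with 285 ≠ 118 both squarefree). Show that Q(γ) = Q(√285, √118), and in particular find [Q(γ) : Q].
[Q(γ) : Q] = 4 (equivalently, Q(γ) = Q(√285, √118))

Obviously Q(γ) ⊆ Q(√285, √118), and [Q(√285, √118):Q] = 4 (since 285, 118 are distinct squarefree integers > 1 with 33630 not a perfect square). To show equality we compute the minimal polynomial of γ. From γ = √285 + √118: γ^2 = 285 + 2√(33630) + 118 = 403 + 2√(33630), so γ^2 - 403 = 2√(33630); squaring, (γ^2 - 403)^2 = 4·33630, i.e. γ^4 - 806γ^2 + 162409 - 134520 = 0, i.e. γ^4 - 806γ^2 + 27889 = 0. So γ is a root of x^4 - 806x^2 + 27889. This polynomial is irreducible over Q: it has no rational root (each ±√285 ± √118 is irrational), and any factorization into two quadratics over Q would force √(33630) ∈ Q (pairing opposite roots) or √285, √118 ∈ Q (other pairings), all impossible. Hence [Q(γ):Q] = 4 = [Q(√285, √118):Q], so Q(γ) = Q(√285, √118).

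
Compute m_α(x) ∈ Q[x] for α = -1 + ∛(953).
m_α(x) = x^3 + 3x^2 + 3x - 952

Set β = α + 1 = ∛(953), so β^3 = 953. Then (α + 1)^3 - 953 = 0, i.e. α is a root of g(x) = (x + 1)^3 - 953 = x^3 + 3x^2 + 3x - 952. Since g(x) = h(x + 1) where h(x) = x^3 - 953, and h is irreducible over Q (because 953 is not a perfect cube, so h has no rational root, and a monic cubic with no rational root is irreducible), g is also irreducible (irreducibility is preserved under the substitution x → x + 1). Hence m_α(x) = x^3 + 3x^2 + 3x - 952.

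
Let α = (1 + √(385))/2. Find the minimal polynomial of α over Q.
m_α(x) = x^2 - x - 96

From 2α - 1 = √(385), squaring gives (2α - 1)^2 = 385, i.e. 4α^2 - 4α + 1 = 385, so α^2 - α + (1 - 385)/4 = 0. Since 385 ≡ 1 (mod 4), (1 - 385)/4 = -96 ∈ Z. The polynomial x^2 - x - 96 has discriminant 1 - 4·(-96) = 385, which is not a perfect square in Q (d = 385 is squarefree and ≠ 1), so x^2 - x - 96 is irreducible over Q. It is the minimal polynomial of α.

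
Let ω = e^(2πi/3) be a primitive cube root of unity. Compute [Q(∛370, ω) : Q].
[Q(∛370, ω) : Q] = 6

[Q(∛370):Q] = 3 (min poly x^3 - 370, irreducible since 370 is not a perfect cube). [Q(ω):Q] = 2 (min poly x^2 + x + 1). Since Q(∛370) ⊂ R and ω ∉ R, we have ω ∉ Q(∛370), so x^2 + x + 1 remains irreducible over Q(∛370) and [Q(∛370, ω) : Q(∛370)] = 2. By the tower law, [Q(∛370, ω) : Q] = 3 · 2 = 6. (In fact Q(∛370, ω) is the splitting field of x^3 - 370 over Q.)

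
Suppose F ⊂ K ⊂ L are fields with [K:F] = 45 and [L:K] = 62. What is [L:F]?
[L:F] = 2790

The tower law says that for any tower of field extensions F ⊂ K ⊂ L with finite degrees, [L:F] = [L:K] · [K:F]. Here this gives [L:F] = 62 · 45 = 2790.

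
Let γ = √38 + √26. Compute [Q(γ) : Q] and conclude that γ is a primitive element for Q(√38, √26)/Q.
[Q(γ) : Q] = 4 (equivalently, Q(γ) = Q(√38, √26))

Obviously Q(γ) ⊆ Q(√38, √26), and [Q(√38, √26):Q] = 4 (since 38, 26 are distinct squarefree integers > 1 with 988 not a perfect square). To show equality we compute the minimal polynomial of γ. From γ = √38 + √26: γ^2 = 38 + 2√(988) + 26 = 64 + 2√(988), so γ^2 - 64 = 2√(988); squaring, (γ^2 - 64)^2 = 4·988, i.e. γ^4 - 128γ^2 + 4096 - 3952 = 0, i.e. γ^4 - 128γ^2 + 144 = 0. So γ is a root of x^4 - 128x^2 + 144. This polynomial is irreducible over Q: it has no rational root (each ±√38 ± √26 is irrational), and any factorization into two quadratics over Q would force √(988) ∈ Q (pairing opposite roots) or √38, √26 ∈ Q (other pairings), all impossible. Hence [Q(γ):Q] = 4 = [Q(√38, √26):Q], so Q(γ) = Q(√38, √26).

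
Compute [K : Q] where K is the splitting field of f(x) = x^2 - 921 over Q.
[K : Q] = 2

f(x) = x^2 - 921 factors as (x - √921)(x + √921). The splitting field is K = Q(√921). Since 921 is squarefree and > 1, it is not a perfect square, so x^2 - 921 is irreducible over Q and [Q(√921) : Q] = 2. Hence [K : Q] = 2.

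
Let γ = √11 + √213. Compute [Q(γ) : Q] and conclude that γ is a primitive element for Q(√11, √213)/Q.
[Q(γ) : Q] = 4 (equivalently, Q(γ) = Q(√11, √213))

Obviously Q(γ) ⊆ Q(√11, √213), and [Q(√11, √213):Q] = 4 (since 11, 213 are distinct squarefree integers > 1 with 2343 not a perfect square). To show equality we compute the minimal polynomial of γ. From γ = √11 + √213: γ^2 = 11 + 2√(2343) + 213 = 224 + 2√(2343), so γ^2 - 224 = 2√(2343); squaring, (γ^2 - 224)^2 = 4·2343, i.e. γ^4 - 448γ^2 + 50176 - 9372 = 0, i.e. γ^4 - 448γ^2 + 40804 = 0. So γ is a root of x^4 - 448x^2 + 40804. This polynomial is irreducible over Q: it has no rational root (each ±√11 ± √213 is irrational), and any factorization into two quadratics over Q would force √(2343) ∈ Q (pairing opposite roots) or √11, √213 ∈ Q (other pairings), all impossible. Hence [Q(γ):Q] = 4 = [Q(√11, √213):Q], so Q(γ) = Q(√11, √213).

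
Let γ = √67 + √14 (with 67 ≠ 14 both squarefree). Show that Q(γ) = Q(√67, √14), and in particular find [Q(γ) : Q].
[Q(γ) : Q] = 4 (equivalently, Q(γ) = Q(√67, √14))

Obviously Q(γ) ⊆ Q(√67, √14), and [Q(√67, √14):Q] = 4 (since 67, 14 are distinct squarefree integers > 1 with 938 not a perfect square). To show equality we compute the minimal polynomial of γ. From γ = √67 + √14: γ^2 = 67 + 2√(938) + 14 = 81 + 2√(938), so γ^2 - 81 = 2√(938); squaring, (γ^2 - 81)^2 = 4·938, i.e. γ^4 - 162γ^2 + 6561 - 3752 = 0, i.e. γ^4 - 162γ^2 + 2809 = 0. So γ is a root of x^4 - 162x^2 + 2809. This polynomial is irreducible over Q: it has no rational root (each ±√67 ± √14 is irrational), and any factorization into two quadratics over Q would force √(938) ∈ Q (pairing opposite roots) or √67, √14 ∈ Q (other pairings), all impossible. Hence [Q(γ):Q] = 4 = [Q(√67, √14):Q], so Q(γ) = Q(√67, √14).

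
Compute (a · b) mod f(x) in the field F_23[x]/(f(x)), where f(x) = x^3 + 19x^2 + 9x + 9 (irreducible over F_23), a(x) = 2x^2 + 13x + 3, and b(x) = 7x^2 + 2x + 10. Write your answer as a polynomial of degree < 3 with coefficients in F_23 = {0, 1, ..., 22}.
a · b ≡ 16x^2 + 8x + 5 (mod f(x))

Multiply in F_23[x]: a(x)·b(x) = (2x^2 + 13x + 3)·(7x^2 + 2x + 10) = 14x^4 + 3x^3 + 21x^2 + 21x + 7. This has degree ≥ 3, so divide by f(x) over F_23: 14x^4 + 3x^3 + 21x^2 + 21x + 7 = (14x + 13)·(x^3 + 19x^2 + 9x + 9) + (16x^2 + 8x + 5). Hence a·b ≡ 16x^2 + 8x + 5 (mod f). (F_23[x]/(f) is a field with 23^3 = 12167 elements since f is irreducible of degree 3.)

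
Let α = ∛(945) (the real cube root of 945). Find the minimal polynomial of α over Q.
m_α(x) = x^3 - 945

α satisfies α^3 = 945, so x^3 - 945 annihilates α. By the rational root test, a rational root p/q (in lowest terms) of x^3 - 945 would satisfy p^3 = 945 q^3, forcing q = 1 and p^3 = 945; but 945 is not a perfect cube, contradiction. A monic cubic over Q with no rational root is irreducible (any nontrivial factorization would include a linear factor). Hence x^3 - 945 is the minimal polynomial of α, and in particular [Q(α):Q] = 3.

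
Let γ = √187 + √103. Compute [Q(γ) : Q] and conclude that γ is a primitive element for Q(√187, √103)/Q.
[Q(γ) : Q] = 4 (equivalently, Q(γ) = Q(√187, √103))

Obviously Q(γ) ⊆ Q(√187, √103), and [Q(√187, √103):Q] = 4 (since 187, 103 are distinct squarefree integers > 1 with 19261 not a perfect square). To show equality we compute the minimal polynomial of γ. From γ = √187 + √103: γ^2 = 187 + 2√(19261) + 103 = 290 + 2√(19261), so γ^2 - 290 = 2√(19261); squaring, (γ^2 - 290)^2 = 4·19261, i.e. γ^4 - 580γ^2 + 84100 - 77044 = 0, i.e. γ^4 - 580γ^2 + 7056 = 0. So γ is a root of x^4 - 580x^2 + 7056. This polynomial is irreducible over Q: it has no rational root (each ±√187 ± √103 is irrational), and any factorization into two quadratics over Q would force √(19261) ∈ Q (pairing opposite roots) or √187, √103 ∈ Q (other pairings), all impossible. Hence [Q(γ):Q] = 4 = [Q(√187, √103):Q], so Q(γ) = Q(√187, √103).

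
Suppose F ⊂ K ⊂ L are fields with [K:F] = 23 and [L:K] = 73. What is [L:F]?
[L:F] = 1679

The tower law says that for any tower of field extensions F ⊂ K ⊂ L with finite degrees, [L:F] = [L:K] · [K:F]. Here this gives [L:F] = 73 · 23 = 1679.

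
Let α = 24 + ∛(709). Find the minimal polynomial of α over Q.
m_α(x) = x^3 - 72x^2 + 1728x - 14533

Set β = α - 24 = ∛(709), so β^3 = 709. Then (α - 24)^3 - 709 = 0, i.e. α is a root of g(x) = (x - 24)^3 - 709 = x^3 - 72x^2 + 1728x - 14533. Since g(x) = h(x - 24) where h(x) = x^3 - 709, and h is irreducible over Q (because 709 is not a perfect cube, so h has no rational root, and a monic cubic with no rational root is irreducible), g is also irreducible (irreducibility is preserved under the substitution x → x - 24). Hence m_α(x) = x^3 - 72x^2 + 1728x - 14533.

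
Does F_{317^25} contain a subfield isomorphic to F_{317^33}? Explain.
No: F_{317^33} is not a subfield of F_{317^25}

F_{p^m} embeds in F_{p^n} iff m | n. Here 33 ∤ 25 (since 25 = 0·33 + 25 with remainder 25 ≠ 0), so F_{317^33} is not a subfield of F_{317^25}. Equivalently: if it were, the tower law would give 33 = [F_{317^33}:F_317] dividing [F_{317^25}:F_317] = 25, contradiction.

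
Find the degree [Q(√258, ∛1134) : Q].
[Q(√258, ∛1134) : Q] = 6

Let L = Q(√258, ∛1134). Since Q(√258) ⊂ L and [Q(√258):Q] = 2, the tower law gives 2 | [L:Q]. Likewise Q(∛1134) ⊂ L with [Q(∛1134):Q] = 3 (because 1134 is not a perfect cube), so 3 | [L:Q]. As gcd(2,3) = 1, [L:Q] is divisible by 6. Conversely L is generated over Q by √258 and ∛1134, so [L:Q] ≤ 2·3 = 6. Therefore [Q(√258, ∛1134) : Q] = 6.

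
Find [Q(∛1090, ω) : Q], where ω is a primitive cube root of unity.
[Q(∛1090, ω) : Q] = 6

[Q(∛1090):Q] = 3 (min poly x^3 - 1090, irreducible since 1090 is not a perfect cube). [Q(ω):Q] = 2 (min poly x^2 + x + 1). Since Q(∛1090) ⊂ R and ω ∉ R, we have ω ∉ Q(∛1090), so x^2 + x + 1 remains irreducible over Q(∛1090) and [Q(∛1090, ω) : Q(∛1090)] = 2. By the tower law, [Q(∛1090, ω) : Q] = 3 · 2 = 6. (In fact Q(∛1090, ω) is the splitting field of x^3 - 1090 over Q.)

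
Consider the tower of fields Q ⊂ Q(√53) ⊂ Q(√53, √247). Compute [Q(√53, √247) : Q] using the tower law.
[Q(√53, √247) : Q] = 4

[Q(√53):Q] = 2 (min poly x^2 - 53, irreducible since 53 is squarefree > 1). For the top step, suppose √247 ∈ Q(√53), say √247 = c + d√53 with c, d ∈ Q. Squaring: 247 = c^2 + 53d^2 + 2cd√53. Since √53 ∉ Q this forces 2cd = 0. If d = 0 then √247 = c ∈ Q, contradicting 247 squarefree > 1. If c = 0 then 247 = 53d^2, so 53·247 = (53d)^2 is a perfect square in Q — but 53·247 = 13091 is not a perfect square (since 53 and 247 are distinct squarefree integers). Contradiction. Hence √247 ∉ Q(√53), so x^2 - 247 stays irreducible over Q(√53) and [Q(√53, √247) : Q(√53)] = 2. By the tower law, [Q(√53, √247) : Q] = 2 · 2 = 4.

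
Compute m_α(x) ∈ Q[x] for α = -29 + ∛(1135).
m_α(x) = x^3 + 87x^2 + 2523x + 23254

Set β = α + 29 = ∛(1135), so β^3 = 1135. Then (α + 29)^3 - 1135 = 0, i.e. α is a root of g(x) = (x + 29)^3 - 1135 = x^3 + 87x^2 + 2523x + 23254. Since g(x) = h(x + 29) where h(x) = x^3 - 1135, and h is irreducible over Q (because 1135 is not a perfect cube, so h has no rational root, and a monic cubic with no rational root is irreducible), g is also irreducible (irreducibility is preserved under the substitution x → x + 29). Hence m_α(x) = x^3 + 87x^2 + 2523x + 23254.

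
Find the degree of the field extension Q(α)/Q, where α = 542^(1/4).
[Q(α):Q] = 4

α is a root of x^4 - 542. By Eisenstein's criterion at the prime p = 2 (which divides the constant term 542 but p^2 = 4 does not, since 542 is squarefree), x^4 - 542 is irreducible over Q. Hence [Q(α):Q] = 4.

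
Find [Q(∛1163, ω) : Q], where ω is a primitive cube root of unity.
[Q(∛1163, ω) : Q] = 6

[Q(∛1163):Q] = 3 (min poly x^3 - 1163, irreducible since 1163 is not a perfect cube). [Q(ω):Q] = 2 (min poly x^2 + x + 1). Since Q(∛1163) ⊂ R and ω ∉ R, we have ω ∉ Q(∛1163), so x^2 + x + 1 remains irreducible over Q(∛1163) and [Q(∛1163, ω) : Q(∛1163)] = 2. By the tower law, [Q(∛1163, ω) : Q] = 3 · 2 = 6. (In fact Q(∛1163, ω) is the splitting field of x^3 - 1163 over Q.)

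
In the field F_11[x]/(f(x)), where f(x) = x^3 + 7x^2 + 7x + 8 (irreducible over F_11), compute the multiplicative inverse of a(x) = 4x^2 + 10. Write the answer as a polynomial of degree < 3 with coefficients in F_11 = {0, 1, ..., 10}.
a(x)^(-1) ≡ 4x^2 + x + 5 (mod f(x))

Since f is irreducible over F_11, F_11[x]/(f) is a field and a(x) ≠ 0 has an inverse. Apply the extended Euclidean algorithm to f(x) and a(x) in F_11[x]: f(x) = (3x + 10)·a(x) + (10x + 7);  a(x) = (7x + 5)·(10x + 7) + (8). The last nonzero remainder is the constant 8 = gcd(f, a) in F_11. Back-substituting through the division chain expresses 8 = s(x)·a(x) + t(x)·f(x) with s(x) ≡ 10x^2 + 8x + 7 (mod f), so (10x^2 + 8x + 7)·a(x) ≡ 8 (mod f). Multiplying by 8^(-1) ≡ 7 in F_11 gives a(x)^(-1) ≡ 7·(10x^2 + 8x + 7) ≡ 4x^2 + x + 5 (mod f). Check: (4x^2 + 10)·(4x^2 + x + 5) = 5x^4 + 4x^3 + 5x^2 + 10x + 6 ≡ 1 (mod x^3 + 7x^2 + 7x + 8).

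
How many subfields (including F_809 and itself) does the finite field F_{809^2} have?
F_{809^2} has 2 subfields

The subfields of F_{p^n} are exactly the fields F_{p^d} for d | n (each is the fixed field of the unique index-d subgroup of Gal(F_{p^n}/F_p) ≅ Z/nZ). The divisors of n = 2 are {1, 2}, giving 2 subfields: F_{809^1}, F_{809^2}.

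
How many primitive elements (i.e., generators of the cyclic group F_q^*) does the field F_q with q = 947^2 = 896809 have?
There are φ(896808) = 262080 primitive elements

F_q^* is cyclic of order q - 1 = 896808. A cyclic group of order m has exactly φ(m) generators. Here m = 896808 = 2^3 · 3 · 11 · 43 · 79, so the number of primitive elements is φ(896808) = 262080.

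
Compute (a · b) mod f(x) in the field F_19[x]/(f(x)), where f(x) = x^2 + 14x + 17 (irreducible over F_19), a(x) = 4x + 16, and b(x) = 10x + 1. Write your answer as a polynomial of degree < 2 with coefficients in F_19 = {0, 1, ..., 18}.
a · b ≡ 3x + 1 (mod f(x))

Multiply in F_19[x]: a(x)·b(x) = (4x + 16)·(10x + 1) = 2x^2 + 12x + 16. This has degree ≥ 2, so divide by f(x) over F_19: 2x^2 + 12x + 16 = (2)·(x^2 + 14x + 17) + (3x + 1). Hence a·b ≡ 3x + 1 (mod f). (F_19[x]/(f) is a field with 19^2 = 361 elements since f is irreducible of degree 2.)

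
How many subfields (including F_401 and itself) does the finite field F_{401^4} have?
F_{401^4} has 3 subfields

The subfields of F_{p^n} are exactly the fields F_{p^d} for d | n (each is the fixed field of the unique index-d subgroup of Gal(F_{p^n}/F_p) ≅ Z/nZ). The divisors of n = 4 are {1, 2, 4}, giving 3 subfields: F_{401^1}, F_{401^2}, F_{401^4}.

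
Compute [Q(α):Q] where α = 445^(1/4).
[Q(α):Q] = 4

α is a root of x^4 - 445. By Eisenstein's criterion at the prime p = 5 (which divides the constant term 445 but p^2 = 25 does not, since 445 is squarefree), x^4 - 445 is irreducible over Q. Hence [Q(α):Q] = 4.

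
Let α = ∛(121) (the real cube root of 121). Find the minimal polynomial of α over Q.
m_α(x) = x^3 - 121

α satisfies α^3 = 121, so x^3 - 121 annihilates α. By the rational root test, a rational root p/q (in lowest terms) of x^3 - 121 would satisfy p^3 = 121 q^3, forcing q = 1 and p^3 = 121; but 121 is not a perfect cube, contradiction. A monic cubic over Q with no rational root is irreducible (any nontrivial factorization would include a linear factor). Hence x^3 - 121 is the minimal polynomial of α, and in particular [Q(α):Q] = 3.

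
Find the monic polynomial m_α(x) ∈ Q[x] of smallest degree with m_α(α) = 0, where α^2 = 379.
m_α(x) = x^2 - 379

α satisfies α^2 - 379 = 0, so x^2 - 379 annihilates α. Since d = 379 is squarefree and ≠ 1, it is not a perfect square in Q, so x^2 - 379 has no rational root and is therefore irreducible over Q (a degree-2 polynomial over a field is irreducible iff it has no root). Hence m_α(x) = x^2 - 379.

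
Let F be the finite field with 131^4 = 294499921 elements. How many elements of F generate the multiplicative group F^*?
There are φ(294499920) = 65894400 primitive elements

F_q^* is cyclic of order q - 1 = 294499920. A cyclic group of order m has exactly φ(m) generators. Here m = 294499920 = 2^4 · 3 · 5 · 11 · 13 · 8581, so the number of primitive elements is φ(294499920) = 65894400.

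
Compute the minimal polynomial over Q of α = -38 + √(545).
m_α(x) = x^2 + 76x + 899

From α + 38 = √(545), squaring gives (α + 38)^2 = 545, i.e. α^2 + 76α + 1444 = 545, so α^2 + 76α + 899 = 0. The discriminant of x^2 + 76x + 899 is (76)^2 - 4·(899) = 5776 - 3596 = 2180, and 4·(545) is not a perfect square in Q since 545 is squarefree and ≠ 1. Hence x^2 + 76x + 899 is irreducible over Q and is the minimal polynomial of α.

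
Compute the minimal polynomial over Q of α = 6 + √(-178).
m_α(x) = x^2 - 12x + 214

From α - 6 = √(-178), squaring gives (α - 6)^2 = -178, i.e. α^2 - 12α + 36 = -178, so α^2 - 12α + 214 = 0. The discriminant of x^2 - 12x + 214 is (-12)^2 - 4·(214) = 144 - 856 = -712, and 4·(-178) is not a perfect square in Q since -178 is squarefree and ≠ 1. Hence x^2 - 12x + 214 is irreducible over Q and is the minimal polynomial of α.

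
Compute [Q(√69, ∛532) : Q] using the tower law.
[Q(√69, ∛532) : Q] = 6

Let L = Q(√69, ∛532). Since Q(√69) ⊂ L and [Q(√69):Q] = 2, the tower law gives 2 | [L:Q]. Likewise Q(∛532) ⊂ L with [Q(∛532):Q] = 3 (because 532 is not a perfect cube), so 3 | [L:Q]. As gcd(2,3) = 1, [L:Q] is divisible by 6. Conversely L is generated over Q by √69 and ∛532, so [L:Q] ≤ 2·3 = 6. Therefore [Q(√69, ∛532) : Q] = 6.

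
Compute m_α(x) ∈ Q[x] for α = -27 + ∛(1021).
m_α(x) = x^3 + 81x^2 + 2187x + 18662

Set β = α + 27 = ∛(1021), so β^3 = 1021. Then (α + 27)^3 - 1021 = 0, i.e. α is a root of g(x) = (x + 27)^3 - 1021 = x^3 + 81x^2 + 2187x + 18662. Since g(x) = h(x + 27) where h(x) = x^3 - 1021, and h is irreducible over Q (because 1021 is not a perfect cube, so h has no rational root, and a monic cubic with no rational root is irreducible), g is also irreducible (irreducibility is preserved under the substitution x → x + 27). Hence m_α(x) = x^3 + 81x^2 + 2187x + 18662.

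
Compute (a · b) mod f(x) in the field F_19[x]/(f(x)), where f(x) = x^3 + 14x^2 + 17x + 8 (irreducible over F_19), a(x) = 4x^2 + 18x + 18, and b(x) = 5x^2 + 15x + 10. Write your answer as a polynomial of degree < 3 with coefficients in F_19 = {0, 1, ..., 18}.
a · b ≡ 18x^2 + 11x + 4 (mod f(x))

Multiply in F_19[x]: a(x)·b(x) = (4x^2 + 18x + 18)·(5x^2 + 15x + 10) = x^4 + 17x^3 + x^2 + 13x + 9. This has degree ≥ 3, so divide by f(x) over F_19: x^4 + 17x^3 + x^2 + 13x + 9 = (x + 3)·(x^3 + 14x^2 + 17x + 8) + (18x^2 + 11x + 4). Hence a·b ≡ 18x^2 + 11x + 4 (mod f). (F_19[x]/(f) is a field with 19^3 = 6859 elements since f is irreducible of degree 3.)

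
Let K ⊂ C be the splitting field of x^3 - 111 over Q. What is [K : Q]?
[K : Q] = 6

The roots of x^3 - 111 are ∛111, ω∛111, ω^2∛111 where ω = e^(2πi/3) is a primitive cube root of unity, so K = Q(∛111, ω). Now [Q(∛111):Q] = 3 (since 111 is not a perfect cube, x^3 - 111 is irreducible) and [Q(ω):Q] = 2. Both 2 and 3 divide [K:Q], and [K:Q] ≤ 3·2 = 6, so [K:Q] = 6. (Equivalently: Q(∛111) ⊂ R but ω ∉ R, so [K : Q(∛111)] = 2.)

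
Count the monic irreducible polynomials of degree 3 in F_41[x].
There are 22960 monic irreducible polynomials of degree 3 over F_41

Each element of F_{41^3} that lies in no proper subfield is a root of exactly one monic irreducible of degree 3 over F_41, and each such polynomial has 3 distinct roots in F_{41^3}. By Möbius inversion the count is N_41(3) = (1/3) Σ_{d|3} μ(3/d) · 41^d = (1/3)(μ(3)·41^1 + μ(1)·41^3) = 68880/3 = 22960.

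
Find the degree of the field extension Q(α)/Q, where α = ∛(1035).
[Q(α):Q] = 3

The minimal polynomial of α is x^3 - 1035, irreducible over Q since 1035 is not a perfect cube (so x^3 - 1035 has no rational root). Hence [Q(α):Q] = deg(m_α) = 3.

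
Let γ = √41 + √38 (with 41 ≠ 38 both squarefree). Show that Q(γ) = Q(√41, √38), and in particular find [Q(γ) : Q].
[Q(γ) : Q] = 4 (equivalently, Q(γ) = Q(√41, √38))

Obviously Q(γ) ⊆ Q(√41, √38), and [Q(√41, √38):Q] = 4 (since 41, 38 are distinct squarefree integers > 1 with 1558 not a perfect square). To show equality we compute the minimal polynomial of γ. From γ = √41 + √38: γ^2 = 41 + 2√(1558) + 38 = 79 + 2√(1558), so γ^2 - 79 = 2√(1558); squaring, (γ^2 - 79)^2 = 4·1558, i.e. γ^4 - 158γ^2 + 6241 - 6232 = 0, i.e. γ^4 - 158γ^2 + 9 = 0. So γ is a root of x^4 - 158x^2 + 9. This polynomial is irreducible over Q: it has no rational root (each ±√41 ± √38 is irrational), and any factorization into two quadratics over Q would force √(1558) ∈ Q (pairing opposite roots) or √41, √38 ∈ Q (other pairings), all impossible. Hence [Q(γ):Q] = 4 = [Q(√41, √38):Q], so Q(γ) = Q(√41, √38).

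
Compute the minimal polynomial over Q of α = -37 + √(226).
m_α(x) = x^2 + 74x + 1143

From α + 37 = √(226), squaring gives (α + 37)^2 = 226, i.e. α^2 + 74α + 1369 = 226, so α^2 + 74α + 1143 = 0. The discriminant of x^2 + 74x + 1143 is (74)^2 - 4·(1143) = 5476 - 4572 = 904, and 4·(226) is not a perfect square in Q since 226 is squarefree and ≠ 1. Hence x^2 + 74x + 1143 is irreducible over Q and is the minimal polynomial of α.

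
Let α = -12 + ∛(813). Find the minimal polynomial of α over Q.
m_α(x) = x^3 + 36x^2 + 432x + 915

Set β = α + 12 = ∛(813), so β^3 = 813. Then (α + 12)^3 - 813 = 0, i.e. α is a root of g(x) = (x + 12)^3 - 813 = x^3 + 36x^2 + 432x + 915. Since g(x) = h(x + 12) where h(x) = x^3 - 813, and h is irreducible over Q (because 813 is not a perfect cube, so h has no rational root, and a monic cubic with no rational root is irreducible), g is also irreducible (irreducibility is preserved under the substitution x → x + 12). Hence m_α(x) = x^3 + 36x^2 + 432x + 915.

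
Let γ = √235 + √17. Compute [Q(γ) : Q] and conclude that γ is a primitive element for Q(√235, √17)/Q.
[Q(γ) : Q] = 4 (equivalently, Q(γ) = Q(√235, √17))

Obviously Q(γ) ⊆ Q(√235, √17), and [Q(√235, √17):Q] = 4 (since 235, 17 are distinct squarefree integers > 1 with 3995 not a perfect square). To show equality we compute the minimal polynomial of γ. From γ = √235 + √17: γ^2 = 235 + 2√(3995) + 17 = 252 + 2√(3995), so γ^2 - 252 = 2√(3995); squaring, (γ^2 - 252)^2 = 4·3995, i.e. γ^4 - 504γ^2 + 63504 - 15980 = 0, i.e. γ^4 - 504γ^2 + 47524 = 0. So γ is a root of x^4 - 504x^2 + 47524. This polynomial is irreducible over Q: it has no rational root (each ±√235 ± √17 is irrational), and any factorization into two quadratics over Q would force √(3995) ∈ Q (pairing opposite roots) or √235, √17 ∈ Q (other pairings), all impossible. Hence [Q(γ):Q] = 4 = [Q(√235, √17):Q], so Q(γ) = Q(√235, √17).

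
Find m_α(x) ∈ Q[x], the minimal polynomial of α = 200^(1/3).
m_α(x) = x^3 - 200

α satisfies α^3 = 200, so x^3 - 200 annihilates α. By the rational root test, a rational root p/q (in lowest terms) of x^3 - 200 would satisfy p^3 = 200 q^3, forcing q = 1 and p^3 = 200; but 200 is not a perfect cube, contradiction. A monic cubic over Q with no rational root is irreducible (any nontrivial factorization would include a linear factor). Hence x^3 - 200 is the minimal polynomial of α, and in particular [Q(α):Q] = 3.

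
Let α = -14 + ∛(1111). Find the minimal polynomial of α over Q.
m_α(x) = x^3 + 42x^2 + 588x + 1633

Set β = α + 14 = ∛(1111), so β^3 = 1111. Then (α + 14)^3 - 1111 = 0, i.e. α is a root of g(x) = (x + 14)^3 - 1111 = x^3 + 42x^2 + 588x + 1633. Since g(x) = h(x + 14) where h(x) = x^3 - 1111, and h is irreducible over Q (because 1111 is not a perfect cube, so h has no rational root, and a monic cubic with no rational root is irreducible), g is also irreducible (irreducibility is preserved under the substitution x → x + 14). Hence m_α(x) = x^3 + 42x^2 + 588x + 1633.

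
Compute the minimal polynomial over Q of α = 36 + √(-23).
m_α(x) = x^2 - 72x + 1319

From α - 36 = √(-23), squaring gives (α - 36)^2 = -23, i.e. α^2 - 72α + 1296 = -23, so α^2 - 72α + 1319 = 0. The discriminant of x^2 - 72x + 1319 is (-72)^2 - 4·(1319) = 5184 - 5276 = -92, and 4·(-23) is not a perfect square in Q since -23 is squarefree and ≠ 1. Hence x^2 - 72x + 1319 is irreducible over Q and is the minimal polynomial of α.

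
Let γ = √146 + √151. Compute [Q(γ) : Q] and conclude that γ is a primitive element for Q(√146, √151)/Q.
[Q(γ) : Q] = 4 (equivalently, Q(γ) = Q(√146, √151))

Obviously Q(γ) ⊆ Q(√146, √151), and [Q(√146, √151):Q] = 4 (since 146, 151 are distinct squarefree integers > 1 with 22046 not a perfect square). To show equality we compute the minimal polynomial of γ. From γ = √146 + √151: γ^2 = 146 + 2√(22046) + 151 = 297 + 2√(22046), so γ^2 - 297 = 2√(22046); squaring, (γ^2 - 297)^2 = 4·22046, i.e. γ^4 - 594γ^2 + 88209 - 88184 = 0, i.e. γ^4 - 594γ^2 + 25 = 0. So γ is a root of x^4 - 594x^2 + 25. This polynomial is irreducible over Q: it has no rational root (each ±√146 ± √151 is irrational), and any factorization into two quadratics over Q would force √(22046) ∈ Q (pairing opposite roots) or √146, √151 ∈ Q (other pairings), all impossible. Hence [Q(γ):Q] = 4 = [Q(√146, √151):Q], so Q(γ) = Q(√146, √151).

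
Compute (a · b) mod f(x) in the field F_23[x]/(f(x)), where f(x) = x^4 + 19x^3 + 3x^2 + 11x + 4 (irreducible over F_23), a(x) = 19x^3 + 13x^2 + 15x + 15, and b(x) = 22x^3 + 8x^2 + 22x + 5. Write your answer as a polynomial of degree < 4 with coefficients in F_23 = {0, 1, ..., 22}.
a · b ≡ 21x^3 + 3x^2 + 9x + 8 (mod f(x))

Multiply in F_23[x]: a(x)·b(x) = (19x^3 + 13x^2 + 15x + 15)·(22x^3 + 8x^2 + 22x + 5) = 4x^6 + x^5 + x^4 + 3x^3 + 9x^2 + 14x + 6. This has degree ≥ 4, so divide by f(x) over F_23: 4x^6 + x^5 + x^4 + 3x^3 + 9x^2 + 14x + 6 = (4x^2 + 17x + 11)·(x^4 + 19x^3 + 3x^2 + 11x + 4) + (21x^3 + 3x^2 + 9x + 8). Hence a·b ≡ 21x^3 + 3x^2 + 9x + 8 (mod f). (F_23[x]/(f) is a field with 23^4 = 279841 elements since f is irreducible of degree 4.)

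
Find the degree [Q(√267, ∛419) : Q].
[Q(√267, ∛419) : Q] = 6

Let L = Q(√267, ∛419). Since Q(√267) ⊂ L and [Q(√267):Q] = 2, the tower law gives 2 | [L:Q]. Likewise Q(∛419) ⊂ L with [Q(∛419):Q] = 3 (because 419 is not a perfect cube), so 3 | [L:Q]. As gcd(2,3) = 1, [L:Q] is divisible by 6. Conversely L is generated over Q by √267 and ∛419, so [L:Q] ≤ 2·3 = 6. Therefore [Q(√267, ∛419) : Q] = 6.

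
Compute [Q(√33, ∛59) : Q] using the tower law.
[Q(√33, ∛59) : Q] = 6

Let L = Q(√33, ∛59). Since Q(√33) ⊂ L and [Q(√33):Q] = 2, the tower law gives 2 | [L:Q]. Likewise Q(∛59) ⊂ L with [Q(∛59):Q] = 3 (because 59 is not a perfect cube), so 3 | [L:Q]. As gcd(2,3) = 1, [L:Q] is divisible by 6. Conversely L is generated over Q by √33 and ∛59, so [L:Q] ≤ 2·3 = 6. Therefore [Q(√33, ∛59) : Q] = 6.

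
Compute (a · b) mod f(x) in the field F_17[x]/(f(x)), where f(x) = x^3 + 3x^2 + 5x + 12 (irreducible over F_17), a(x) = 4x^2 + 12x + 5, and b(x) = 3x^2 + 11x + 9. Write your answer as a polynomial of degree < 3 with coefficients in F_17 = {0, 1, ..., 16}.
a · b ≡ 8x^2 + 3x + 10 (mod f(x))

Multiply in F_17[x]: a(x)·b(x) = (4x^2 + 12x + 5)·(3x^2 + 11x + 9) = 12x^4 + 12x^3 + 13x^2 + 10x + 11. This has degree ≥ 3, so divide by f(x) over F_17: 12x^4 + 12x^3 + 13x^2 + 10x + 11 = (12x + 10)·(x^3 + 3x^2 + 5x + 12) + (8x^2 + 3x + 10). Hence a·b ≡ 8x^2 + 3x + 10 (mod f). (F_17[x]/(f) is a field with 17^3 = 4913 elements since f is irreducible of degree 3.)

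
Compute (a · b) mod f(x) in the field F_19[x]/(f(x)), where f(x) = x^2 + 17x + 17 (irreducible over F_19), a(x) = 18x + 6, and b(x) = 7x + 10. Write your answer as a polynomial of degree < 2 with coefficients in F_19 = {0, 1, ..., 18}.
a · b ≡ 18x + 8 (mod f(x))

Multiply in F_19[x]: a(x)·b(x) = (18x + 6)·(7x + 10) = 12x^2 + 13x + 3. This has degree ≥ 2, so divide by f(x) over F_19: 12x^2 + 13x + 3 = (12)·(x^2 + 17x + 17) + (18x + 8). Hence a·b ≡ 18x + 8 (mod f). (F_19[x]/(f) is a field with 19^2 = 361 elements since f is irreducible of degree 2.)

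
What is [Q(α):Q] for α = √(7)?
[Q(α):Q] = 2

[Q(α):Q] equals the degree of the minimal polynomial of α. Here α^2 = 7 and x^2 - 7 is irreducible (d = 7 is squarefree, ≠ 1, hence not a square), so deg(m_α) = 2. Thus [Q(α):Q] = 2.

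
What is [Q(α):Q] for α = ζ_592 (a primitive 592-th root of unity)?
[Q(α):Q] = 288

The minimal polynomial of ζ_592 over Q is the 592-th cyclotomic polynomial Φ_592(x), which is irreducible over Q and has degree φ(592) = 288. Hence [Q(α):Q] = φ(592) = 288.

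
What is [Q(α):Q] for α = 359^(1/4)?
[Q(α):Q] = 4

α is a root of x^4 - 359. By Eisenstein's criterion at the prime p = 359 (which divides the constant term 359 but p^2 = 128881 does not, since 359 is squarefree), x^4 - 359 is irreducible over Q. Hence [Q(α):Q] = 4.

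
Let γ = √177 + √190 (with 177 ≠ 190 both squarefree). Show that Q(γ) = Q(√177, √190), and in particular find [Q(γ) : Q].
[Q(γ) : Q] = 4 (equivalently, Q(γ) = Q(√177, √190))

Obviously Q(γ) ⊆ Q(√177, √190), and [Q(√177, √190):Q] = 4 (since 177, 190 are distinct squarefree integers > 1 with 33630 not a perfect square). To show equality we compute the minimal polynomial of γ. From γ = √177 + √190: γ^2 = 177 + 2√(33630) + 190 = 367 + 2√(33630), so γ^2 - 367 = 2√(33630); squaring, (γ^2 - 367)^2 = 4·33630, i.e. γ^4 - 734γ^2 + 134689 - 134520 = 0, i.e. γ^4 - 734γ^2 + 169 = 0. So γ is a root of x^4 - 734x^2 + 169. This polynomial is irreducible over Q: it has no rational root (each ±√177 ± √190 is irrational), and any factorization into two quadratics over Q would force √(33630) ∈ Q (pairing opposite roots) or √177, √190 ∈ Q (other pairings), all impossible. Hence [Q(γ):Q] = 4 = [Q(√177, √190):Q], so Q(γ) = Q(√177, √190).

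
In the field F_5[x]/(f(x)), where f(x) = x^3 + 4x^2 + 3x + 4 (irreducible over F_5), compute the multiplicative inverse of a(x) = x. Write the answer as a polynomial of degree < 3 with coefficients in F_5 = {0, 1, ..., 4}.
a(x)^(-1) ≡ x^2 + 4x + 3 (mod f(x))

Since f is irreducible over F_5, F_5[x]/(f) is a field and a(x) ≠ 0 has an inverse. Apply the extended Euclidean algorithm to f(x) and a(x) in F_5[x]: f(x) = (x^2 + 4x + 3)·a(x) + (4). The last nonzero remainder is the constant 4 = gcd(f, a) in F_5. Back-substituting through the division chain expresses 4 = s(x)·a(x) + t(x)·f(x) with s(x) ≡ 4x^2 + x + 2 (mod f), so (4x^2 + x + 2)·a(x) ≡ 4 (mod f). Multiplying by 4^(-1) ≡ 4 in F_5 gives a(x)^(-1) ≡ 4·(4x^2 + x + 2) ≡ x^2 + 4x + 3 (mod f). Check: (x)·(x^2 + 4x + 3) = x^3 + 4x^2 + 3x ≡ 1 (mod x^3 + 4x^2 + 3x + 4).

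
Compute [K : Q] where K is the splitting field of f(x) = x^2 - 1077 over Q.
[K : Q] = 2

f(x) = x^2 - 1077 factors as (x - √1077)(x + √1077). The splitting field is K = Q(√1077). Since 1077 is squarefree and > 1, it is not a perfect square, so x^2 - 1077 is irreducible over Q and [Q(√1077) : Q] = 2. Hence [K : Q] = 2.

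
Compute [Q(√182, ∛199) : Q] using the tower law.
[Q(√182, ∛199) : Q] = 6

Let L = Q(√182, ∛199). Since Q(√182) ⊂ L and [Q(√182):Q] = 2, the tower law gives 2 | [L:Q]. Likewise Q(∛199) ⊂ L with [Q(∛199):Q] = 3 (because 199 is not a perfect cube), so 3 | [L:Q]. As gcd(2,3) = 1, [L:Q] is divisible by 6. Conversely L is generated over Q by √182 and ∛199, so [L:Q] ≤ 2·3 = 6. Therefore [Q(√182, ∛199) : Q] = 6.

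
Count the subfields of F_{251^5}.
F_{251^5} has 2 subfields

The subfields of F_{p^n} are exactly the fields F_{p^d} for d | n (each is the fixed field of the unique index-d subgroup of Gal(F_{p^n}/F_p) ≅ Z/nZ). The divisors of n = 5 are {1, 5}, giving 2 subfields: F_{251^1}, F_{251^5}.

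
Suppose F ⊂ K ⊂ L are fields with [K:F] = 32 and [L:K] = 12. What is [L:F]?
[L:F] = 384

The tower law says that for any tower of field extensions F ⊂ K ⊂ L with finite degrees, [L:F] = [L:K] · [K:F]. Here this gives [L:F] = 12 · 32 = 384.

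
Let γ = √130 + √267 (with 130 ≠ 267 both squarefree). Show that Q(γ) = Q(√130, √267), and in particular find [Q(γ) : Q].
[Q(γ) : Q] = 4 (equivalently, Q(γ) = Q(√130, √267))

Obviously Q(γ) ⊆ Q(√130, √267), and [Q(√130, √267):Q] = 4 (since 130, 267 are distinct squarefree integers > 1 with 34710 not a perfect square). To show equality we compute the minimal polynomial of γ. From γ = √130 + √267: γ^2 = 130 + 2√(34710) + 267 = 397 + 2√(34710), so γ^2 - 397 = 2√(34710); squaring, (γ^2 - 397)^2 = 4·34710, i.e. γ^4 - 794γ^2 + 157609 - 138840 = 0, i.e. γ^4 - 794γ^2 + 18769 = 0. So γ is a root of x^4 - 794x^2 + 18769. This polynomial is irreducible over Q: it has no rational root (each ±√130 ± √267 is irrational), and any factorization into two quadratics over Q would force √(34710) ∈ Q (pairing opposite roots) or √130, √267 ∈ Q (other pairings), all impossible. Hence [Q(γ):Q] = 4 = [Q(√130, √267):Q], so Q(γ) = Q(√130, √267).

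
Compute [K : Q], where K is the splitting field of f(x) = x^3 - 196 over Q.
[K : Q] = 6

The roots of x^3 - 196 are ∛196, ω∛196, ω^2∛196 where ω = e^(2πi/3) is a primitive cube root of unity, so K = Q(∛196, ω). Now [Q(∛196):Q] = 3 (since 196 is not a perfect cube, x^3 - 196 is irreducible) and [Q(ω):Q] = 2. Both 2 and 3 divide [K:Q], and [K:Q] ≤ 3·2 = 6, so [K:Q] = 6. (Equivalently: Q(∛196) ⊂ R but ω ∉ R, so [K : Q(∛196)] = 2.)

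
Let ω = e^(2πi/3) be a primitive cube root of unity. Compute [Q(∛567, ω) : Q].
[Q(∛567, ω) : Q] = 6

[Q(∛567):Q] = 3 (min poly x^3 - 567, irreducible since 567 is not a perfect cube). [Q(ω):Q] = 2 (min poly x^2 + x + 1). Since Q(∛567) ⊂ R and ω ∉ R, we have ω ∉ Q(∛567), so x^2 + x + 1 remains irreducible over Q(∛567) and [Q(∛567, ω) : Q(∛567)] = 2. By the tower law, [Q(∛567, ω) : Q] = 3 · 2 = 6. (In fact Q(∛567, ω) is the splitting field of x^3 - 567 over Q.)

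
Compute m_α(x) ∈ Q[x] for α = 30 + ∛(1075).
m_α(x) = x^3 - 90x^2 + 2700x - 28075

Set β = α - 30 = ∛(1075), so β^3 = 1075. Then (α - 30)^3 - 1075 = 0, i.e. α is a root of g(x) = (x - 30)^3 - 1075 = x^3 - 90x^2 + 2700x - 28075. Since g(x) = h(x - 30) where h(x) = x^3 - 1075, and h is irreducible over Q (because 1075 is not a perfect cube, so h has no rational root, and a monic cubic with no rational root is irreducible), g is also irreducible (irreducibility is preserved under the substitution x → x - 30). Hence m_α(x) = x^3 - 90x^2 + 2700x - 28075.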